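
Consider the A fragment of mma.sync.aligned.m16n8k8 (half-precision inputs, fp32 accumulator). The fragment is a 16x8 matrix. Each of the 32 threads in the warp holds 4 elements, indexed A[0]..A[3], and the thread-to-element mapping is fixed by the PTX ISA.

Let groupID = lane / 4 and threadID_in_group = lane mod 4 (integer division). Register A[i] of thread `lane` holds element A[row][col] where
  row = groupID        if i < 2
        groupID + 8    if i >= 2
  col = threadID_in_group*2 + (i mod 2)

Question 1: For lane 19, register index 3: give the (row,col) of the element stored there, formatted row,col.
12,7

L=19→G=19>>2=4, T=19&3=3
[3]→row 4+8=12  col 3·2+1=7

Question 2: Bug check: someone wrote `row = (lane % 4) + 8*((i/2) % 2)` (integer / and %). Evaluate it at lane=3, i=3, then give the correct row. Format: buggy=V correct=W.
buggy=11 correct=8

`(lane % 4) + 8*((i/2) % 2)`[3,3]->11
L=3->gid=3>>2=0, tid=3&3=3
[3]->row 0+8=8  col 3·2+1=7
row: 11 vs 8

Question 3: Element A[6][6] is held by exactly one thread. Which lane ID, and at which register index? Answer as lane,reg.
r=6⇒gr=6,Rb=0  c=6⇒th=3,odd=0
L=6*4+3=27  i=0*2+0=0

27,0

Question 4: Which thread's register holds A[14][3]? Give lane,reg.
r=14->g=6,rb=1  c=3->t=1,b0=1
L=6*4+1=25  i=1*2+1=3

25,3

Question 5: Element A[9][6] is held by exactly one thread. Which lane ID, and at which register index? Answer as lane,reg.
7,2

r=9->g=1,rb=1  c=6->t=3,b0=0
L=1*4+3=7  i=1*2+0=2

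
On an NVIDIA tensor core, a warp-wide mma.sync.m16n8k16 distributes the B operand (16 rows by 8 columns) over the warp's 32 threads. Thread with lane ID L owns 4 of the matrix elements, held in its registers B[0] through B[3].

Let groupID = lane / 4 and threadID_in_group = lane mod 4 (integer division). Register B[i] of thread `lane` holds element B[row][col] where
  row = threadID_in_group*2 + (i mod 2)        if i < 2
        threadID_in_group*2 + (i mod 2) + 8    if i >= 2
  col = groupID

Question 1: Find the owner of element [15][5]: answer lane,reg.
c:5=>grp=5  r:15=>rB=1,tig=3,lo=1
L=5*4+3=23  i=1*2+1=3

23,3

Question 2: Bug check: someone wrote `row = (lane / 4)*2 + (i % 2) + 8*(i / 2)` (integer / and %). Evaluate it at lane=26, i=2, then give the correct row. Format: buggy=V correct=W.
buggy=20 correct=12

`(lane / 4)*2 + (i % 2) + 8*(i / 2)`[26,2]→20
L=26→G=26>>2=6, T=26&3=2
[2]→row 2·2+0+8=12  col G=6
row: 20 vs 12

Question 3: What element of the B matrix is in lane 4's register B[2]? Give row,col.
8,1

L=4->g=4>>2=1, t=4&3=0
[2]->row 0·2+0+8=8  col g=1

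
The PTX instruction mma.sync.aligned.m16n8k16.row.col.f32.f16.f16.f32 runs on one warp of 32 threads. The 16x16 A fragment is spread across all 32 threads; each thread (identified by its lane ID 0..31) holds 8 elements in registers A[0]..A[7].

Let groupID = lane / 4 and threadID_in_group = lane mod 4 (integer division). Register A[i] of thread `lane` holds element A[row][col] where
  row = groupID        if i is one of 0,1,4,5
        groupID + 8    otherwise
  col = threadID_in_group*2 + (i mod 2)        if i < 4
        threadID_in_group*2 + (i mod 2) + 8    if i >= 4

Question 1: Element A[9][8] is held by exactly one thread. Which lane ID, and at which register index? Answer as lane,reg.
4,6

r: 9->gid=1,r8=1  c: 8->c8=1,tid=0,i&1=0
L=1*4+0=4  i=1*4+1*2+0=6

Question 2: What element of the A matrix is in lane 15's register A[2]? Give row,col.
11,6

lane 15: gr=3 (15/4), th=3 (15%4)
i=2: r=3+8=11, c=3*2+0+0=6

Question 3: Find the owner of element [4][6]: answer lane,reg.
19,0

r=4->g=4,rb=0  c=6->cb=0,t=3,b0=0
L=4*4+3=19  i=0*4+0*2+0=0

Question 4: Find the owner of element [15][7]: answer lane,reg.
r=15⇒gr=7,Rb=1  c=7⇒Cb=0,th=3,odd=1
L=7*4+3=31  i=0*4+1*2+1=3

31,3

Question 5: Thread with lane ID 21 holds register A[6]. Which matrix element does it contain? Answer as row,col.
13,10

lane 21=>21/4=5, 21 mod 4=1
i=6  r:5+8=>13  c:2·1+0+8=>10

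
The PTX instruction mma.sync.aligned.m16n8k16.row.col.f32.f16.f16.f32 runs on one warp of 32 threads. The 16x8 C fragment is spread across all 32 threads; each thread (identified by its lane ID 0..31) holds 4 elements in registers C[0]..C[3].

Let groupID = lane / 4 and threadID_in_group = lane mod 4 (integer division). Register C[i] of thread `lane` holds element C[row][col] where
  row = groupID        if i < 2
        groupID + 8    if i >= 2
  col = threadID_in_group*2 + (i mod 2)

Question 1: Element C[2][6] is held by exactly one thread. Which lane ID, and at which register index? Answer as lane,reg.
r: 2->gid=2,r8=0  c: 6->tid=3,i&1=0
L=2*4+3=11  i=0*2+0=0

11,0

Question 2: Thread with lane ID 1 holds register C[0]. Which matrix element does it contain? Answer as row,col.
0,2

lane 1: g=0 (1/4), t=1 (1%4)
i=0: r=0+0=0, c=1*2+0=2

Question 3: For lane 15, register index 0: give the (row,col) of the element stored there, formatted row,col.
3,6

lane 15: gid=3 (15/4), tid=3 (15%4)
i=0: r=3+0=3, c=3*2+0=6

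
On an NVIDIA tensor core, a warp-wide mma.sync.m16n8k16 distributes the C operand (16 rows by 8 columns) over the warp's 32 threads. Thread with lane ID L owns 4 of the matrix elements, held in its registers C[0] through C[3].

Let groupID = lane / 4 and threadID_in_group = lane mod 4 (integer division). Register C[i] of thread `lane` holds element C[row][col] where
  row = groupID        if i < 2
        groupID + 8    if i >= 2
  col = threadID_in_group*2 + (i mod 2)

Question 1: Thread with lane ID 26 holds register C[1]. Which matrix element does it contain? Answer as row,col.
6,5

lane 26: g=6 (26/4), t=2 (26%4)
i=1: r=6+0=6, c=2*2+1=5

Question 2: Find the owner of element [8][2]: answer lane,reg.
1,2

r=8→G=0,rhi=1  c=2→T=1,p=0
L=0*4+1=1  i=1*2+0=2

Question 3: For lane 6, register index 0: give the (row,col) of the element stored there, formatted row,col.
6: grp=1,tig=2
[0] (1+0,2*2+0) = (1,4)

1,4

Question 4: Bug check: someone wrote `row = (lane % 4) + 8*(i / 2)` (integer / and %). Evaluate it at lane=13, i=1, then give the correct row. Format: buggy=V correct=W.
buggy=1 correct=3

`(lane % 4) + 8*(i / 2)`[13,1]->1
lane 13: gid=3 (13/4), tid=1 (13%4)
i=1: r=3+0=3, c=1*2+1=3
row: 1 vs 3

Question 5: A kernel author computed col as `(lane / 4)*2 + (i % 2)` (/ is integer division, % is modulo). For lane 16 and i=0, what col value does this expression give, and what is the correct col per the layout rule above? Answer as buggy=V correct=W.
buggy=8 correct=0

`(lane / 4)*2 + (i % 2)`[16,0]=>8
16: grp=4,tig=0
[0] (4+0,0*2+0) = (4,0)
col: 8 vs 0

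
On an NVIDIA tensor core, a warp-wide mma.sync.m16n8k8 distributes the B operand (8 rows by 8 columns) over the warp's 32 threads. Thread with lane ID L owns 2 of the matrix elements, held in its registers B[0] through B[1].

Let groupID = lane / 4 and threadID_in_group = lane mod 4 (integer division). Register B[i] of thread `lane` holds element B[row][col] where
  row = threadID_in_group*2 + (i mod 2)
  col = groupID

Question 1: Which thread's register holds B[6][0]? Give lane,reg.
c: 0->gid=0  r: 6->tid=3,i&1=0
L=0*4+3=3  i=0=0

3,0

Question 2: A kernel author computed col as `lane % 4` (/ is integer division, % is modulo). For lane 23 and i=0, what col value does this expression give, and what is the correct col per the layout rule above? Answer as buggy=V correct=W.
`lane % 4`[23,0]⇒3
23: gr=5,th=3
[0] (3*2+0,5) = (6,5)
col: 3 vs 5

buggy=3 correct=5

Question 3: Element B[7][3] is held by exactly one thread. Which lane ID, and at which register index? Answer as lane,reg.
c=3⇒gr=3  r=7⇒th=3,odd=1
L=3*4+3=15  i=1=1

15,1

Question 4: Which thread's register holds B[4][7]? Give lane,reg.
c=7->g=7  r=4->t=2,b0=0
L=7*4+2=30  i=0=0

30,0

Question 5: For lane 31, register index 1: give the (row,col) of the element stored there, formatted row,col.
7,7

31: gr=7,th=3
[1] (3*2+1,7) = (7,7)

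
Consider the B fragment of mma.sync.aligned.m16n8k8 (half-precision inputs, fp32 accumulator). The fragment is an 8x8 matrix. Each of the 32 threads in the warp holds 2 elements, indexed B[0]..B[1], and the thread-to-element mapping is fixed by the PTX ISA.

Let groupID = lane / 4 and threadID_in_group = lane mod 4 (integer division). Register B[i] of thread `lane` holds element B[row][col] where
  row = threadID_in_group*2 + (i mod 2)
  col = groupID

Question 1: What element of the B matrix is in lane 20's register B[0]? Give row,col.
0,5

L=20->g=20>>2=5, t=20&3=0
[0]->row 0·2+0=0  col g=5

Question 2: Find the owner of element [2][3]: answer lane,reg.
13,0

c:3=>grp=3  r:2=>tig=1,lo=0
L=3*4+1=13  i=0=0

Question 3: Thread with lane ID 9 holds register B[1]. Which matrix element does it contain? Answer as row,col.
3,2

lane 9->9/4=2, 9 mod 4=1
i=1  r:2·1+1->3  c:2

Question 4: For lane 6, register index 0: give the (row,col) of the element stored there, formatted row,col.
L=6⇒gr=6>>2=1, th=6&3=2
[0]⇒row 2·2+0=4  col gr=1

4,1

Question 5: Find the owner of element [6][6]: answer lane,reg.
c=6→G=6  r=6→T=3,p=0
L=6*4+3=27  i=0=0

27,0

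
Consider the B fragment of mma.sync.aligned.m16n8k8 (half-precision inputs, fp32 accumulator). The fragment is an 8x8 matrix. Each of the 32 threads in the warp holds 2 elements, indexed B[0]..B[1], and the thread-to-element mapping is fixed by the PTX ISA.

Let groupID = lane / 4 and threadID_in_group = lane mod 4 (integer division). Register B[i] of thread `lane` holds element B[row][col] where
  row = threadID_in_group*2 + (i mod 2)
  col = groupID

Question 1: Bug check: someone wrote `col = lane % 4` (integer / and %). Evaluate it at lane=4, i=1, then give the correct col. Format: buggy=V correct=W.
buggy=0 correct=1

`lane % 4`[4,1]→0
lane 4→4/4=1, 4 mod 4=0
i=1  r:2·0+1→1  c:1
col: 0 vs 1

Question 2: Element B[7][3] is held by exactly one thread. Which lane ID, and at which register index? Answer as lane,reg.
c: 3->gid=3  r: 7->tid=3,i&1=1
L=3*4+3=15  i=1=1

15,1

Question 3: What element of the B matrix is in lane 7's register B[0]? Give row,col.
6,1

L=7⇒gr=7>>2=1, th=7&3=3
[0]⇒row 3·2+0=6  col gr=1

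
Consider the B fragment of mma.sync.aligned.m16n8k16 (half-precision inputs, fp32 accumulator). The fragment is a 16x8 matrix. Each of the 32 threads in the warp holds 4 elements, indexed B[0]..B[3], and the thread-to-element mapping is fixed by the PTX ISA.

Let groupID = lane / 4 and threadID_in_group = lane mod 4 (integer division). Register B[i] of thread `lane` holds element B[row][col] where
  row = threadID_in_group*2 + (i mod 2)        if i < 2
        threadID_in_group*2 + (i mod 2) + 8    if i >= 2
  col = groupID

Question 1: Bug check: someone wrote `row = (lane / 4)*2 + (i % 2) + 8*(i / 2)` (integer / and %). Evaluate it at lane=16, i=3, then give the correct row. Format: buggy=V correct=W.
`(lane / 4)*2 + (i % 2) + 8*(i / 2)`[16,3]->17
16: gid=4,tid=0
[3] (0*2+1+8,4) = (9,4)
row: 17 vs 9

buggy=17 correct=9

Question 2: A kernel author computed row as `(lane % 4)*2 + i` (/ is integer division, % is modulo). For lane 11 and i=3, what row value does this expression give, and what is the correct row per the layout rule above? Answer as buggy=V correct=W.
`(lane % 4)*2 + i`[11,3]->9
L=11->g=11>>2=2, t=11&3=3
[3]->row 3·2+1+8=15  col g=2
row: 9 vs 15

buggy=9 correct=15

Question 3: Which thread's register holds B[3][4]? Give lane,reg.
17,1

c=4->g=4  r=3->rb=0,t=1,b0=1
L=4*4+1=17  i=0*2+1=1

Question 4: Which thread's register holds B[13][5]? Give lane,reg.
c: 5->gid=5  r: 13->r8=1,tid=2,i&1=1
L=5*4+2=22  i=1*2+1=3

22,3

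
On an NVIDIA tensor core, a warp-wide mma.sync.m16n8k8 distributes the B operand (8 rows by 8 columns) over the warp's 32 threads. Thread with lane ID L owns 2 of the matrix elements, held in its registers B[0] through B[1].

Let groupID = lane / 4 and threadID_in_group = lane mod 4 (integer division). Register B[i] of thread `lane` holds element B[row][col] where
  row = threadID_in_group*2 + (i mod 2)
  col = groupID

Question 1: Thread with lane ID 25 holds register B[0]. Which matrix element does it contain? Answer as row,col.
25: grp=6,tig=1
[0] (1*2+0,6) = (2,6)

2,6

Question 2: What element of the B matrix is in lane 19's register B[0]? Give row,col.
lane 19=>19/4=4, 19 mod 4=3
i=0  r:2·3+0=>6  c:4

6,4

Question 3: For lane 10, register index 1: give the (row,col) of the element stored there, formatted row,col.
lane 10: grp=2 (10/4), tig=2 (10%4)
i=1: r=2*2+1=5, c=grp=2

5,2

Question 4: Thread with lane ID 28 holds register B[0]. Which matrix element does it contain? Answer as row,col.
0,7

lane 28→28/4=7, 28 mod 4=0
i=0  r:2·0+0→0  c:7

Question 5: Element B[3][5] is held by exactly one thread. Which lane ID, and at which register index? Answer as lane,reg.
21,1

c: 5->gid=5  r: 3->tid=1,i&1=1
L=5*4+1=21  i=1=1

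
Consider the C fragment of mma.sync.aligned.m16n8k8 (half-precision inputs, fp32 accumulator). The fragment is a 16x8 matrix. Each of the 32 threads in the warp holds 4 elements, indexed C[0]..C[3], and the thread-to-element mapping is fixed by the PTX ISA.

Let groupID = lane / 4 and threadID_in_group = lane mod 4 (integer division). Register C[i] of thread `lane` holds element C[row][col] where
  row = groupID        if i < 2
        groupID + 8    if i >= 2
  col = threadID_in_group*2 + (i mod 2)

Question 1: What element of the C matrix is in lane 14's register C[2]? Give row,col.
L=14→G=14>>2=3, T=14&3=2
[2]→row 3+8=11  col 2·2+0=4

11,4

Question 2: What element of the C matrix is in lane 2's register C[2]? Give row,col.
L=2->gid=2>>2=0, tid=2&3=2
[2]->row 0+8=8  col 2·2+0=4

8,4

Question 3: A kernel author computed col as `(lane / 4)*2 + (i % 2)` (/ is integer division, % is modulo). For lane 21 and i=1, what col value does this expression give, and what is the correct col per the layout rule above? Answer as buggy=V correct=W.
`(lane / 4)*2 + (i % 2)`[21,1]->11
lane 21->21/4=5, 21 mod 4=1
i=1  r:5+0->5  c:2·1+1->3
col: 11 vs 3

buggy=11 correct=3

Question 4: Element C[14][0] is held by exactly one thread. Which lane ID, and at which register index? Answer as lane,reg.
24,2

r=14→G=6,rhi=1  c=0→T=0,p=0
L=6*4+0=24  i=1*2+0=2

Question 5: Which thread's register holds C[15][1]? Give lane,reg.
r=15->g=7,rb=1  c=1->t=0,b0=1
L=7*4+0=28  i=1*2+1=3

28,3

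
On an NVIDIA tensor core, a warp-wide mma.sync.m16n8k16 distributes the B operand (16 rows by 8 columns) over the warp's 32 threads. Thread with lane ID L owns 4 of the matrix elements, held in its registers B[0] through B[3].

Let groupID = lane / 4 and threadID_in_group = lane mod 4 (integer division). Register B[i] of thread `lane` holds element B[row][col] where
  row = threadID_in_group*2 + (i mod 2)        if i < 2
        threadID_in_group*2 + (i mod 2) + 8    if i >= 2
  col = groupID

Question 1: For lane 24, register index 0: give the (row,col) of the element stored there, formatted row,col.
0,6

L=24->gid=24>>2=6, tid=24&3=0
[0]->row 0·2+0+0=0  col gid=6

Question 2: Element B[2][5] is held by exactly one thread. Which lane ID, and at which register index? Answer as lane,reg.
c=5->g=5  r=2->rb=0,t=1,b0=0
L=5*4+1=21  i=0*2+0=0

21,0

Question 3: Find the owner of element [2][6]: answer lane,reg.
25,0

c: 6->gid=6  r: 2->r8=0,tid=1,i&1=0
L=6*4+1=25  i=0*2+0=0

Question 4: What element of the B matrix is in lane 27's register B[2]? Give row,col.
14,6

27: grp=6,tig=3
[2] (3*2+0+8,6) = (14,6)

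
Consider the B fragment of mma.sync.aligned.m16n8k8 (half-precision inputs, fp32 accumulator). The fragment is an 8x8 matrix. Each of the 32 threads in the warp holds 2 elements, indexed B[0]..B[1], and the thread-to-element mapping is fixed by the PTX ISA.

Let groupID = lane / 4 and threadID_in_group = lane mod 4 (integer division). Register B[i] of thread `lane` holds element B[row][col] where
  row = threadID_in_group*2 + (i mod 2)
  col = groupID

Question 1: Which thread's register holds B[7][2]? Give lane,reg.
11,1

c=2⇒gr=2  r=7⇒th=3,odd=1
L=2*4+3=11  i=1=1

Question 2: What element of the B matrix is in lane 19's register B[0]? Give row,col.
6,4

19: gr=4,th=3
[0] (3*2+0,4) = (6,4)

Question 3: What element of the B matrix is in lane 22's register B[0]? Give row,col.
lane 22: g=5 (22/4), t=2 (22%4)
i=0: r=2*2+0=4, c=g=5

4,5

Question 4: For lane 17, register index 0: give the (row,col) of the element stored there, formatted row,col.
lane 17: G=4 (17/4), T=1 (17%4)
i=0: r=1*2+0=2, c=G=4

2,4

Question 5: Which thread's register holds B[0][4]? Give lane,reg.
16,0

c: 4->gid=4  r: 0->tid=0,i&1=0
L=4*4+0=16  i=0=0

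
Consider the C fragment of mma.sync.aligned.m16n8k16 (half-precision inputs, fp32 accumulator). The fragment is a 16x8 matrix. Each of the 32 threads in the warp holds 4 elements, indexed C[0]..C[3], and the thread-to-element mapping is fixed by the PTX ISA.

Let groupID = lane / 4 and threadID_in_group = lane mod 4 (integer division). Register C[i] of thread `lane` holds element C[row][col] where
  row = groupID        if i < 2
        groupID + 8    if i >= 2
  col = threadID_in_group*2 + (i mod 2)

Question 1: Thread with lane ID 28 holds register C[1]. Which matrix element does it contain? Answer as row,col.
lane 28: grp=7 (28/4), tig=0 (28%4)
i=1: r=7+0=7, c=0*2+1=1

7,1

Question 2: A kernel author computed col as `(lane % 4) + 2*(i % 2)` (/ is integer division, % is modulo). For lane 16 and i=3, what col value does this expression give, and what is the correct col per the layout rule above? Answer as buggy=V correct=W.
`(lane % 4) + 2*(i % 2)`[16,3]=>2
lane 16=>16/4=4, 16 mod 4=0
i=3  r:4+8=>12  c:2·0+1=>1
col: 2 vs 1

buggy=2 correct=1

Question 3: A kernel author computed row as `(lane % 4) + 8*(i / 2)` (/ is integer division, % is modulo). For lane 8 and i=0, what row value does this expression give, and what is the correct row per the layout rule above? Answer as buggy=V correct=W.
`(lane % 4) + 8*(i / 2)`[8,0]->0
8: g=2,t=0
[0] (2+0,0*2+0) = (2,0)
row: 0 vs 2

buggy=0 correct=2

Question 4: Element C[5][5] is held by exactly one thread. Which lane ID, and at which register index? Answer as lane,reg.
22,1

r:5=>grp=5,rB=0  c:5=>tig=2,lo=1
L=5*4+2=22  i=0*2+1=1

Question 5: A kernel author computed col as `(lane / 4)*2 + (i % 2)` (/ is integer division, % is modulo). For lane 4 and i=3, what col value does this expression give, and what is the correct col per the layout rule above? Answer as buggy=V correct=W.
`(lane / 4)*2 + (i % 2)`[4,3]=>3
L=4=>grp=4>>2=1, tig=4&3=0
[3]=>row 1+8=9  col 0·2+1=1
col: 3 vs 1

buggy=3 correct=1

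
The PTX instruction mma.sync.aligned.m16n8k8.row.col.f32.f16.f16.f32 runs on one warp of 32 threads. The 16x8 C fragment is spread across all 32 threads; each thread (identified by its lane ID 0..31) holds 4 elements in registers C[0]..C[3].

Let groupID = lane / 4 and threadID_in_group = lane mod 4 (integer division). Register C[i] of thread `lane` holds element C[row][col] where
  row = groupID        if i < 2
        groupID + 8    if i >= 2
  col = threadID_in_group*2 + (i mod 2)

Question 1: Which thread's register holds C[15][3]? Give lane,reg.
r=15->g=7,rb=1  c=3->t=1,b0=1
L=7*4+1=29  i=1*2+1=3

29,3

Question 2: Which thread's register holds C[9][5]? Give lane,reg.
r=9→G=1,rhi=1  c=5→T=2,p=1
L=1*4+2=6  i=1*2+1=3

6,3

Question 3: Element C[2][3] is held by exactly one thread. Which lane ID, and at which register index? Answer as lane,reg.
r:2=>grp=2,rB=0  c:3=>tig=1,lo=1
L=2*4+1=9  i=0*2+1=1

9,1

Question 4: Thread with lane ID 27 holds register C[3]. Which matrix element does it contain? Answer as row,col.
14,7

27: grp=6,tig=3
[3] (6+8,3*2+1) = (14,7)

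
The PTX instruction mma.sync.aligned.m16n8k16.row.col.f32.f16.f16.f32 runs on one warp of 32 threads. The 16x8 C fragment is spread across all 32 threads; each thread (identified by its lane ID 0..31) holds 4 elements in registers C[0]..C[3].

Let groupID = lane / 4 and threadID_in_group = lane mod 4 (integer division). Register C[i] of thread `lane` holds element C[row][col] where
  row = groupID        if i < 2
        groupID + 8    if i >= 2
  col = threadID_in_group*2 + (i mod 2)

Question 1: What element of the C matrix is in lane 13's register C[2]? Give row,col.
13: grp=3,tig=1
[2] (3+8,1*2+0) = (11,2)

11,2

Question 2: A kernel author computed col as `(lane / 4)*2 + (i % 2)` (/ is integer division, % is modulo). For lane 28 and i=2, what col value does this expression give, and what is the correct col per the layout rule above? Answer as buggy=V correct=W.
`(lane / 4)*2 + (i % 2)`[28,2]→14
L=28→G=28>>2=7, T=28&3=0
[2]→row 7+8=15  col 0·2+0=0
col: 14 vs 0

buggy=14 correct=0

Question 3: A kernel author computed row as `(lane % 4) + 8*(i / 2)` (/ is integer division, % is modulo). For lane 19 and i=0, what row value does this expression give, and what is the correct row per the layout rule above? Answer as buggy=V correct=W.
buggy=3 correct=4

`(lane % 4) + 8*(i / 2)`[19,0]→3
L=19→G=19>>2=4, T=19&3=3
[0]→row 4+0=4  col 3·2+0=6
row: 3 vs 4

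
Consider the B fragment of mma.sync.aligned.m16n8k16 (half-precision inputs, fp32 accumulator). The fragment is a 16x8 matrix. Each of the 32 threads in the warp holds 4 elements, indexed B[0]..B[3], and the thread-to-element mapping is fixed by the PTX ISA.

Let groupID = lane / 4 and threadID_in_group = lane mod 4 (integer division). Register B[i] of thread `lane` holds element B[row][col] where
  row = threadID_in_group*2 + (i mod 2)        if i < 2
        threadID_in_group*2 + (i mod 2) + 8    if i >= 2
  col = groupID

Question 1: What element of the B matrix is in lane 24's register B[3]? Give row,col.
9,6

lane 24->24/4=6, 24 mod 4=0
i=3  r:2·0+1+8->9  c:6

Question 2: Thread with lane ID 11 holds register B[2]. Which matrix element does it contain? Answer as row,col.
14,2

11: gr=2,th=3
[2] (3*2+0+8,2) = (14,2)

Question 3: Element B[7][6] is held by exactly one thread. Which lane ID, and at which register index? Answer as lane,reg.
c=6→G=6  r=7→rhi=0,T=3,p=1
L=6*4+3=27  i=0*2+1=1

27,1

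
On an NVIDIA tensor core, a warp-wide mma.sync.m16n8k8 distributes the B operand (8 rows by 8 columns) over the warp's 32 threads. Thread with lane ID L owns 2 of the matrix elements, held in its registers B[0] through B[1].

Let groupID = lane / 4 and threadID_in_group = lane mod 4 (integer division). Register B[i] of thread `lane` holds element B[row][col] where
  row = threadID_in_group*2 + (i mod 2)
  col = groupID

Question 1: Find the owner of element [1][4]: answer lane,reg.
16,1

c=4->g=4  r=1->t=0,b0=1
L=4*4+0=16  i=1=1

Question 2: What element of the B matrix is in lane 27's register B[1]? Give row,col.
7,6

lane 27=>27/4=6, 27 mod 4=3
i=1  r:2·3+1=>7  c:6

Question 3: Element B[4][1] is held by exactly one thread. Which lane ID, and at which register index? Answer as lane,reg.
c=1→G=1  r=4→T=2,p=0
L=1*4+2=6  i=0=0

6,0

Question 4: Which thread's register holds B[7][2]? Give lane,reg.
c=2→G=2  r=7→T=3,p=1
L=2*4+3=11  i=1=1

11,1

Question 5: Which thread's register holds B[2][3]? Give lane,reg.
c=3⇒gr=3  r=2⇒th=1,odd=0
L=3*4+1=13  i=0=0

13,0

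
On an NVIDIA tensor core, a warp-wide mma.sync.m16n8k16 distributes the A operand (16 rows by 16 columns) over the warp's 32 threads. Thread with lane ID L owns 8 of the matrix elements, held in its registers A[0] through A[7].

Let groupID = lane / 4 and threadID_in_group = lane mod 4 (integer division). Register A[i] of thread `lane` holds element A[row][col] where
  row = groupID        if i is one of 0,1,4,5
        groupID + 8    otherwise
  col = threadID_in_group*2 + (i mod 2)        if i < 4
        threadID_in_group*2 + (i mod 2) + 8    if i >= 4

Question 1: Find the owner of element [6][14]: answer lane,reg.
27,4

r: 6->gid=6,r8=0  c: 14->c8=1,tid=3,i&1=0
L=6*4+3=27  i=1*4+0*2+0=4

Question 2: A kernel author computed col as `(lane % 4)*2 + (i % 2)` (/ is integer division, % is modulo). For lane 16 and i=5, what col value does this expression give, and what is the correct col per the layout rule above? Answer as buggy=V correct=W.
buggy=1 correct=9

`(lane % 4)*2 + (i % 2)`[16,5]->1
L=16->g=16>>2=4, t=16&3=0
[5]->row 4+0=4  col 0·2+1+8=9
col: 1 vs 9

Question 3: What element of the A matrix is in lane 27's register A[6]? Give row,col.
14,14

L=27=>grp=27>>2=6, tig=27&3=3
[6]=>row 6+8=14  col 3·2+0+8=14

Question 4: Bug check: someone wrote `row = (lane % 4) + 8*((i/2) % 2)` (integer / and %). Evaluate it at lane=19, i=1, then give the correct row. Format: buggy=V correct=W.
buggy=3 correct=4

`(lane % 4) + 8*((i/2) % 2)`[19,1]->3
lane 19->19/4=4, 19 mod 4=3
i=1  r:4+0->4  c:2·3+1+0->7
row: 3 vs 4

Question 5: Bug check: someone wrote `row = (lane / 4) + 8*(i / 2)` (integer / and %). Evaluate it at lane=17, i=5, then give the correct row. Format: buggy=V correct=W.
buggy=20 correct=4

`(lane / 4) + 8*(i / 2)`[17,5]->20
lane 17: gid=4 (17/4), tid=1 (17%4)
i=5: r=4+0=4, c=1*2+1+8=11
row: 20 vs 4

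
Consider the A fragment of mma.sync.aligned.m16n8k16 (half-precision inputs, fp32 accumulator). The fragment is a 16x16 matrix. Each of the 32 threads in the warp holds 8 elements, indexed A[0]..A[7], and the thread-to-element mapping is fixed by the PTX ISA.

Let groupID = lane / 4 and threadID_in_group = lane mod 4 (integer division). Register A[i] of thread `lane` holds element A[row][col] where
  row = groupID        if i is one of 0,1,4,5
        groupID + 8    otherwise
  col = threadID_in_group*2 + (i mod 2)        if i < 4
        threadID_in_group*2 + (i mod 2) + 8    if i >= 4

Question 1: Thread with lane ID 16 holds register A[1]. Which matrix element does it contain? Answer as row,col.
4,1

lane 16=>16/4=4, 16 mod 4=0
i=1  r:4+0=>4  c:2·0+1+0=>1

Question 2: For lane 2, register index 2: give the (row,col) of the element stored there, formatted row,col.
8,4

2: g=0,t=2
[2] (0+8,2*2+0+0) = (8,4)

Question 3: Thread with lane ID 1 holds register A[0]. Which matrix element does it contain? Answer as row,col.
lane 1=>1/4=0, 1 mod 4=1
i=0  r:0+0=>0  c:2·1+0+0=>2

0,2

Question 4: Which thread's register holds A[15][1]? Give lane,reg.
28,3

r:15=>grp=7,rB=1  c:1=>cB=0,tig=0,lo=1
L=7*4+0=28  i=0*4+1*2+1=3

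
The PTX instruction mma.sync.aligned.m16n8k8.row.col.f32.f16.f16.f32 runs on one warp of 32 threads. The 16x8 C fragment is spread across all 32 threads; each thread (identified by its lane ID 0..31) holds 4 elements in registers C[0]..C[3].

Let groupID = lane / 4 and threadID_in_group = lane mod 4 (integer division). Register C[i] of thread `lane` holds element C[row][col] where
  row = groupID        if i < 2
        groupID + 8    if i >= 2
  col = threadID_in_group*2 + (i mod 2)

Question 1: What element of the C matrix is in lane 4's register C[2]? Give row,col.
lane 4: gid=1 (4/4), tid=0 (4%4)
i=2: r=1+8=9, c=0*2+0=0

9,0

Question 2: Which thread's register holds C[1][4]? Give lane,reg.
6,0

r=1->g=1,rb=0  c=4->t=2,b0=0
L=1*4+2=6  i=0*2+0=0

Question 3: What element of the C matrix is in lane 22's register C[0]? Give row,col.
22: g=5,t=2
[0] (5+0,2*2+0) = (5,4)

5,4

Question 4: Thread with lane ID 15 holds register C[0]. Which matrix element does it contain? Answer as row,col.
3,6

lane 15⇒15/4=3, 15 mod 4=3
i=0  r:3+0⇒3  c:2·3+0⇒6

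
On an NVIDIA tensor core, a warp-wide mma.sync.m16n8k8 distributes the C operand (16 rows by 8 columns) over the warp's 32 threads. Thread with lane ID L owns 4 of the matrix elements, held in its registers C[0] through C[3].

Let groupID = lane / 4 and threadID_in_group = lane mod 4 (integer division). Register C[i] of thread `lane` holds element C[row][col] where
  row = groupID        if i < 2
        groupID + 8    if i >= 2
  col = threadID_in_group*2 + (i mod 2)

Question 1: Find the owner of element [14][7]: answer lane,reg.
r=14⇒gr=6,Rb=1  c=7⇒th=3,odd=1
L=6*4+3=27  i=1*2+1=3

27,3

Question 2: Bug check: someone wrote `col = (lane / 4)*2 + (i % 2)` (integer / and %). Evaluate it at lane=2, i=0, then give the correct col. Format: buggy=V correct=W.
buggy=0 correct=4

`(lane / 4)*2 + (i % 2)`[2,0]=>0
L=2=>grp=2>>2=0, tig=2&3=2
[0]=>row 0+0=0  col 2·2+0=4
col: 0 vs 4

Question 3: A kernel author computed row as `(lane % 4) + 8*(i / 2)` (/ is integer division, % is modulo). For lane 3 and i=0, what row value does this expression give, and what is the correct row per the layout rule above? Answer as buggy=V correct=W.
buggy=3 correct=0

`(lane % 4) + 8*(i / 2)`[3,0]->3
lane 3->3/4=0, 3 mod 4=3
i=0  r:0+0->0  c:2·3+0->6
row: 3 vs 0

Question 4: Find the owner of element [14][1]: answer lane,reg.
r:14=>grp=6,rB=1  c:1=>tig=0,lo=1
L=6*4+0=24  i=1*2+1=3

24,3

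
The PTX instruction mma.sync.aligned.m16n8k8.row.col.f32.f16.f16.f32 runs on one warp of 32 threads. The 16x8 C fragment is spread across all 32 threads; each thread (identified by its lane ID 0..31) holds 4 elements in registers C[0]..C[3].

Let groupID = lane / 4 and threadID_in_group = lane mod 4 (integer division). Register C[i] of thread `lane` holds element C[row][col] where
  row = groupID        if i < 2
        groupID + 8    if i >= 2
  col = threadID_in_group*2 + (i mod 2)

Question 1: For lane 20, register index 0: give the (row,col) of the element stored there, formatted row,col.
L=20=>grp=20>>2=5, tig=20&3=0
[0]=>row 5+0=5  col 0·2+0=0

5,0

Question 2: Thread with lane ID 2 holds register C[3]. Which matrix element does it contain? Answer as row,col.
8,5

L=2->g=2>>2=0, t=2&3=2
[3]->row 0+8=8  col 2·2+1=5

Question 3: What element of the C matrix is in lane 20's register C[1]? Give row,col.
5,1

lane 20→20/4=5, 20 mod 4=0
i=1  r:5+0→5  c:2·0+1→1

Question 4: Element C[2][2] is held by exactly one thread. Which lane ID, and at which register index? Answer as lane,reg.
9,0

r=2->g=2,rb=0  c=2->t=1,b0=0
L=2*4+1=9  i=0*2+0=0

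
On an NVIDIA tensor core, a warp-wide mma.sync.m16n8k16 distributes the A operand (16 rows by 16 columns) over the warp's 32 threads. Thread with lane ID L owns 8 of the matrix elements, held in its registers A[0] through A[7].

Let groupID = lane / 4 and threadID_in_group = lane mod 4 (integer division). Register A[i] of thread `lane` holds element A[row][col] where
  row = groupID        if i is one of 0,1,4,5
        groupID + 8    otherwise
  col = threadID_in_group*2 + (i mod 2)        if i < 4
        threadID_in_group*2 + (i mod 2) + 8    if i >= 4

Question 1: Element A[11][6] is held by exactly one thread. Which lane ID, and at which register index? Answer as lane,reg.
15,2

r=11->g=3,rb=1  c=6->cb=0,t=3,b0=0
L=3*4+3=15  i=0*4+1*2+0=2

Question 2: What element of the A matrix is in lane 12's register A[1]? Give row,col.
L=12→G=12>>2=3, T=12&3=0
[1]→row 3+0=3  col 0·2+1+0=1

3,1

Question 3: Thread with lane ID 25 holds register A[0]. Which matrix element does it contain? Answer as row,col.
6,2

lane 25: gid=6 (25/4), tid=1 (25%4)
i=0: r=6+0=6, c=1*2+0+0=2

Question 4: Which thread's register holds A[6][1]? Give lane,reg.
r=6->g=6,rb=0  c=1->cb=0,t=0,b0=1
L=6*4+0=24  i=0*4+0*2+1=1

24,1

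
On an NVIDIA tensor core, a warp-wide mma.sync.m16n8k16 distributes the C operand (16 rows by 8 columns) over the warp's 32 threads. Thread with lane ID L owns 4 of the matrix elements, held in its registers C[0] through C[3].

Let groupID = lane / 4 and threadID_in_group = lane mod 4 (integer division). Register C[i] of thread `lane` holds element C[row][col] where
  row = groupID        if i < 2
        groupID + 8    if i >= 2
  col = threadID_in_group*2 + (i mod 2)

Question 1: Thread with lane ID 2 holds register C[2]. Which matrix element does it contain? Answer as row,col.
L=2→G=2>>2=0, T=2&3=2
[2]→row 0+8=8  col 2·2+0=4

8,4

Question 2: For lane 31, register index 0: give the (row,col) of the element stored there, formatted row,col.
7,6

L=31→G=31>>2=7, T=31&3=3
[0]→row 7+0=7  col 3·2+0=6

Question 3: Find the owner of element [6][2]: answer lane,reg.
r=6→G=6,rhi=0  c=2→T=1,p=0
L=6*4+1=25  i=0*2+0=0

25,0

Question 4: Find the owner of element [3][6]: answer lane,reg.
15,0

r=3→G=3,rhi=0  c=6→T=3,p=0
L=3*4+3=15  i=0*2+0=0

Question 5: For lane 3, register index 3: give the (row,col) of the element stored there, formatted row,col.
8,7

L=3->g=3>>2=0, t=3&3=3
[3]->row 0+8=8  col 3·2+1=7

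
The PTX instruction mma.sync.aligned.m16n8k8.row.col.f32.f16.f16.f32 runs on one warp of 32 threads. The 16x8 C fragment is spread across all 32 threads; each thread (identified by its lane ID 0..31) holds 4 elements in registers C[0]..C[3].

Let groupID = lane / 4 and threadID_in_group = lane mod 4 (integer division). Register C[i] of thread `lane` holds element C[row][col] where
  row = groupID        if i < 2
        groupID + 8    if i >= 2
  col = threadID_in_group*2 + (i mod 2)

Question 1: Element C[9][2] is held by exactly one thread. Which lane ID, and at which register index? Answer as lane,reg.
r=9->g=1,rb=1  c=2->t=1,b0=0
L=1*4+1=5  i=1*2+0=2

5,2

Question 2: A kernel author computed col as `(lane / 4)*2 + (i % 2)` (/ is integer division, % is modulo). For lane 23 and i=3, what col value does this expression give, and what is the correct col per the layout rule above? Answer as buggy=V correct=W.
buggy=11 correct=7

`(lane / 4)*2 + (i % 2)`[23,3]->11
23: g=5,t=3
[3] (5+8,3*2+1) = (13,7)
col: 11 vs 7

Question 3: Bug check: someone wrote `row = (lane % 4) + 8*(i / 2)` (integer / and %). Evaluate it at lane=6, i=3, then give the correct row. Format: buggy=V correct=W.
buggy=10 correct=9

`(lane % 4) + 8*(i / 2)`[6,3]->10
lane 6: g=1 (6/4), t=2 (6%4)
i=3: r=1+8=9, c=2*2+1=5
row: 10 vs 9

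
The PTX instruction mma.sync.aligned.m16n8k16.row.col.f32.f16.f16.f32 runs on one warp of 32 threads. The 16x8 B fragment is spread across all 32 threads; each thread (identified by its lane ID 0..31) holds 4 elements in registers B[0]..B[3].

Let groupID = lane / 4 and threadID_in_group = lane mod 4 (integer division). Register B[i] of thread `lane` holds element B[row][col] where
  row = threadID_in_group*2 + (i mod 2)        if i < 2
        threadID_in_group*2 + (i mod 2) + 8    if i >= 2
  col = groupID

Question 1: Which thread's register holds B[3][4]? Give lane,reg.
17,1

c:4=>grp=4  r:3=>rB=0,tig=1,lo=1
L=4*4+1=17  i=0*2+1=1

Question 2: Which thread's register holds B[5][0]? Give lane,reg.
c=0⇒gr=0  r=5⇒Rb=0,th=2,odd=1
L=0*4+2=2  i=0*2+1=1

2,1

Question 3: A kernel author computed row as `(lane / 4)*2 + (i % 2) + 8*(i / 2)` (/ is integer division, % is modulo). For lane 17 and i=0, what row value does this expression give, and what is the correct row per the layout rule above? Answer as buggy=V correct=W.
buggy=8 correct=2

`(lane / 4)*2 + (i % 2) + 8*(i / 2)`[17,0]->8
L=17->gid=17>>2=4, tid=17&3=1
[0]->row 1·2+0+0=2  col gid=4
row: 8 vs 2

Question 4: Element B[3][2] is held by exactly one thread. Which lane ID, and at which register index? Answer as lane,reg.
c=2→G=2  r=3→rhi=0,T=1,p=1
L=2*4+1=9  i=0*2+1=1

9,1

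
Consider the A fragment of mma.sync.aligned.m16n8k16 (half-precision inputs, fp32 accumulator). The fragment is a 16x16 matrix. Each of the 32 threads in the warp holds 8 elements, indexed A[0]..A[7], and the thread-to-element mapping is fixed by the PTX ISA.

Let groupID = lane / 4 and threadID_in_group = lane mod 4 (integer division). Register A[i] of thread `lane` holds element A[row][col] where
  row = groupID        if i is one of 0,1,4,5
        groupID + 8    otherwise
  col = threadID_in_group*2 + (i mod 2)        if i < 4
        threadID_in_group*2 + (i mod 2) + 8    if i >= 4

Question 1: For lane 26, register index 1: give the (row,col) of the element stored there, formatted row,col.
lane 26=>26/4=6, 26 mod 4=2
i=1  r:6+0=>6  c:2·2+1+0=>5

6,5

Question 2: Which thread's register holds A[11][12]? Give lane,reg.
14,6

r=11->g=3,rb=1  c=12->cb=1,t=2,b0=0
L=3*4+2=14  i=1*4+1*2+0=6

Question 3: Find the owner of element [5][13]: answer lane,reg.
22,5

r=5⇒gr=5,Rb=0  c=13⇒Cb=1,th=2,odd=1
L=5*4+2=22  i=1*4+0*2+1=5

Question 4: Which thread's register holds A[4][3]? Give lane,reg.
17,1

r=4->g=4,rb=0  c=3->cb=0,t=1,b0=1
L=4*4+1=17  i=0*4+0*2+1=1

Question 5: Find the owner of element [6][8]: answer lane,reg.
24,4

r: 6->gid=6,r8=0  c: 8->c8=1,tid=0,i&1=0
L=6*4+0=24  i=1*4+0*2+0=4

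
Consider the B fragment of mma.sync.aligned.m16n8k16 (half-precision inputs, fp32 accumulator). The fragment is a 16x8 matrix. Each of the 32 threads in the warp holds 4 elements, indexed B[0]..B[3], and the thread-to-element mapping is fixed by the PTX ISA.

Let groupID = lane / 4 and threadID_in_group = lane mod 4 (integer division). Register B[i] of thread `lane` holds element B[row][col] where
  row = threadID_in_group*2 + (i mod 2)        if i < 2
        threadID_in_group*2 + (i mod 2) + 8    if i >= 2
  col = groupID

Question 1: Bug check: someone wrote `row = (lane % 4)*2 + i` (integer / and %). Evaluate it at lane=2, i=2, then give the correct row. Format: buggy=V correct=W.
`(lane % 4)*2 + i`[2,2]→6
L=2→G=2>>2=0, T=2&3=2
[2]→row 2·2+0+8=12  col G=0
row: 6 vs 12

buggy=6 correct=12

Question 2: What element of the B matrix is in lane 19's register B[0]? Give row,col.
lane 19->19/4=4, 19 mod 4=3
i=0  r:2·3+0+0->6  c:4

6,4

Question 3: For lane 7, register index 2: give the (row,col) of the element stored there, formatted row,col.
7: gid=1,tid=3
[2] (3*2+0+8,1) = (14,1)

14,1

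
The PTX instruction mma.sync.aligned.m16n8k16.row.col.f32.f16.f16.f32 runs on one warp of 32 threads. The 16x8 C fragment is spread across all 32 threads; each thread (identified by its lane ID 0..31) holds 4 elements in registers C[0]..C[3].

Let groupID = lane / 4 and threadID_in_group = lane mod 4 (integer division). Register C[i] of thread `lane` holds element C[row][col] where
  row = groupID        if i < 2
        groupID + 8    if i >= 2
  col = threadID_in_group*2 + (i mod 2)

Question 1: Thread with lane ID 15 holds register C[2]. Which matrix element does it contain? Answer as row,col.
11,6

lane 15: gid=3 (15/4), tid=3 (15%4)
i=2: r=3+8=11, c=3*2+0=6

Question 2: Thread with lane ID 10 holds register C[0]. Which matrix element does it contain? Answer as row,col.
2,4

lane 10→10/4=2, 10 mod 4=2
i=0  r:2+0→2  c:2·2+0→4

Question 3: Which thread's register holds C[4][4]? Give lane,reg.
18,0

r:4=>grp=4,rB=0  c:4=>tig=2,lo=0
L=4*4+2=18  i=0*2+0=0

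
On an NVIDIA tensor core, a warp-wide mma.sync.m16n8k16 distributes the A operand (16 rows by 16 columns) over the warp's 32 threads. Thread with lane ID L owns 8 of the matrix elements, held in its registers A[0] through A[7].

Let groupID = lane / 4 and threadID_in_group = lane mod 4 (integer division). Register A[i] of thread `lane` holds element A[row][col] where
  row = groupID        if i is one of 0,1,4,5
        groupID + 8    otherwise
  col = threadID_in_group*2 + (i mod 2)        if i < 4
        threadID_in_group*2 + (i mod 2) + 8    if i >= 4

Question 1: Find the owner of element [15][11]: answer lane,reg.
29,7

r:15=>grp=7,rB=1  c:11=>cB=1,tig=1,lo=1
L=7*4+1=29  i=1*4+1*2+1=7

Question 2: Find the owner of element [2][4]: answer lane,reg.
r=2→G=2,rhi=0  c=4→chi=0,T=2,p=0
L=2*4+2=10  i=0*4+0*2+0=0

10,0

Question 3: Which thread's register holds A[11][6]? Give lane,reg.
15,2

r=11->g=3,rb=1  c=6->cb=0,t=3,b0=0
L=3*4+3=15  i=0*4+1*2+0=2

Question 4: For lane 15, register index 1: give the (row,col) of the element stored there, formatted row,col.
15: gr=3,th=3
[1] (3+0,3*2+1+0) = (3,7)

3,7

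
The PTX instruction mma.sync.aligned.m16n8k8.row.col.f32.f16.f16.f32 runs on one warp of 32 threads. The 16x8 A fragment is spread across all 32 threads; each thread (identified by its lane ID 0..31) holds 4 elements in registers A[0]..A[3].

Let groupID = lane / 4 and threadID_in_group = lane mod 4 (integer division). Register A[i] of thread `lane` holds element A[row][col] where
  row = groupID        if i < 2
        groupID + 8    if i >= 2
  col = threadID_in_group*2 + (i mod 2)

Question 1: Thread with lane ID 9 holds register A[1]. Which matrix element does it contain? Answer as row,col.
9: G=2,T=1
[1] (2+0,1*2+1) = (2,3)

2,3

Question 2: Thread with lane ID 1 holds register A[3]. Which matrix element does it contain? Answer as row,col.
8,3

lane 1->1/4=0, 1 mod 4=1
i=3  r:0+8->8  c:2·1+1->3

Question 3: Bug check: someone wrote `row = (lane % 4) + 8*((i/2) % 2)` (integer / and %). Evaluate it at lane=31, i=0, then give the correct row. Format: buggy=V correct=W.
buggy=3 correct=7

`(lane % 4) + 8*((i/2) % 2)`[31,0]⇒3
31: gr=7,th=3
[0] (7+0,3*2+0) = (7,6)
row: 3 vs 7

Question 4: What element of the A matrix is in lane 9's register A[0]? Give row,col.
lane 9: gid=2 (9/4), tid=1 (9%4)
i=0: r=2+0=2, c=1*2+0=2

2,2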